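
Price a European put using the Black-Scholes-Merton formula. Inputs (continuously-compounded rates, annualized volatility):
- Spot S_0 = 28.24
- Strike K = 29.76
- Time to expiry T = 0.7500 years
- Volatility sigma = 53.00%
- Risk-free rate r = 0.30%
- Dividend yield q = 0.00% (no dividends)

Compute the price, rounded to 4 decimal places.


Answer: Price = 6.0153

Derivation:
d1 = (ln(S/K) + (r - q + 0.5*sigma^2) * T) / (sigma * sqrt(T)) = 0.12017971
d2 = d1 - sigma * sqrt(T) = -0.33881375
exp(-rT) = 0.99775253; exp(-qT) = 1.00000000
P = K * exp(-rT) * N(-d2) - S_0 * exp(-qT) * N(-d1)
N(-d1) = 0.45217039; N(-d2) = 0.63262498
P = 29.7600 * 0.99775253 * 0.63262498 - 28.2400 * 1.00000000 * 0.45217039 = 6.0153


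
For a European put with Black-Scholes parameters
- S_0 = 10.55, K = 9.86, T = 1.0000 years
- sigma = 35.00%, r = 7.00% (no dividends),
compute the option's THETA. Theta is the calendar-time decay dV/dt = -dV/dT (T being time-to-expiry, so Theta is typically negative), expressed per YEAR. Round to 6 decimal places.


Answer: Theta = -0.360553

Derivation:
d1 = 0.5682562609; d2 = 0.2182562609
phi(d1) = 0.3394610310; exp(-qT) = 1.0000000000; exp(-rT) = 0.9323938199
Theta = -S*exp(-qT)*phi(d1)*sigma/(2*sqrt(T)) + r*K*exp(-rT)*N(-d2) - q*S*exp(-qT)*N(-d1)
N(-d1) = 0.2849304871; N(-d2) = 0.4136147258; sqrt(T) = 1.0000000000
Term 1 = -10.5500 * 1.0000000000 * 0.3394610310 * 0.3500 / (2 * 1.0000000000) = -0.6267299285
Term 2 = 0.0700 * 9.8600 * 0.9323938199 * 0.4136147258 = 0.2661768821
Term 3 = 0 (no dividend yield, q = 0)
Theta = -0.6267299285 + (0.2661768821) + (0.0000000000) = -0.360553


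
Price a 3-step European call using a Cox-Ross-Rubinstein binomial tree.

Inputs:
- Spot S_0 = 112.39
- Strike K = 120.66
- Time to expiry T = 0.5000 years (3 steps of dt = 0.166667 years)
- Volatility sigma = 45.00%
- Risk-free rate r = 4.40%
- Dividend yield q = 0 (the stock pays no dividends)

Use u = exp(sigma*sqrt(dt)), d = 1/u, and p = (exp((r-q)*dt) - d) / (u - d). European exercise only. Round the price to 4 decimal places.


dt = T/N = 0.166667
u = exp(sigma*sqrt(dt)) = 1.201669; d = 1/u = 0.832176
p = (exp((r-q)*dt) - d) / (u - d) = 0.474121
Discount per step: exp(-r*dt) = 0.992693
Stock lattice S(k, i) with i counting down-moves:
  k=0: S(0,0) = 112.3900
  k=1: S(1,0) = 135.0556; S(1,1) = 93.5282
  k=2: S(2,0) = 162.2922; S(2,1) = 112.3900; S(2,2) = 77.8319
  k=3: S(3,0) = 195.0216; S(3,1) = 135.0556; S(3,2) = 93.5282; S(3,3) = 64.7698
Terminal payoffs V(N, i) = max(S_T - K, 0):
  V(3,0) = 74.361568; V(3,1) = 14.395620; V(3,2) = 0.000000; V(3,3) = 0.000000
Backward induction: V(k, i) = exp(-r*dt) * [p * V(k+1, i) + (1-p) * V(k+1, i+1)].
  V(2,0) = exp(-r*dt) * [p*74.361568 + (1-p)*14.395620] = 42.513806
  V(2,1) = exp(-r*dt) * [p*14.395620 + (1-p)*0.000000] = 6.775393
  V(2,2) = exp(-r*dt) * [p*0.000000 + (1-p)*0.000000] = 0.000000
  V(1,0) = exp(-r*dt) * [p*42.513806 + (1-p)*6.775393] = 23.546407
  V(1,1) = exp(-r*dt) * [p*6.775393 + (1-p)*0.000000] = 3.188883
  V(0,0) = exp(-r*dt) * [p*23.546407 + (1-p)*3.188883] = 12.746986

Answer: Price = V(0,0) = 12.7470


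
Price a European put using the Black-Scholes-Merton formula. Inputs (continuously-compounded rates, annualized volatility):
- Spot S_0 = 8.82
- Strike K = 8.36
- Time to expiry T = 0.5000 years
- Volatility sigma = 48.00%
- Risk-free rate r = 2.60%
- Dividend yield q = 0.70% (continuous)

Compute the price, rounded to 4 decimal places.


d1 = (ln(S/K) + (r - q + 0.5*sigma^2) * T) / (sigma * sqrt(T)) = 0.35550808
d2 = d1 - sigma * sqrt(T) = 0.01609682
exp(-rT) = 0.98708414; exp(-qT) = 0.99650612
P = K * exp(-rT) * N(-d2) - S_0 * exp(-qT) * N(-d1)
N(-d1) = 0.36110450; N(-d2) = 0.49357857
P = 8.3600 * 0.98708414 * 0.49357857 - 8.8200 * 0.99650612 * 0.36110450 = 0.8992

Answer: Price = 0.8992


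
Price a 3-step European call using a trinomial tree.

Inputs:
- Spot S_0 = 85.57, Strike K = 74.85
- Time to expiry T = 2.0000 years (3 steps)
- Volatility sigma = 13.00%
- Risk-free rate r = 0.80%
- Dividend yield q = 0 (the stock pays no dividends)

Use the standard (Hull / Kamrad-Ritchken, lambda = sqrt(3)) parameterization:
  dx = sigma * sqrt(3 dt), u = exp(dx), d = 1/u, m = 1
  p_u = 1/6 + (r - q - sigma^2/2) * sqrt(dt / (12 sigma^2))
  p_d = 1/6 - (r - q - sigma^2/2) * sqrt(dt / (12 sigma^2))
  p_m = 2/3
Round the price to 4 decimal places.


Answer: Price = V(0,0) = 13.7403

Derivation:
dt = T/N = 0.666667; dx = sigma*sqrt(3*dt) = 0.183848
u = exp(dx) = 1.201833; d = 1/u = 0.832062
p_u = 0.165851, p_m = 0.666667, p_d = 0.167483
Discount per step: exp(-r*dt) = 0.994681
Stock lattice S(k, j) with j the centered position index:
  k=0: S(0,+0) = 85.5700
  k=1: S(1,-1) = 71.1996; S(1,+0) = 85.5700; S(1,+1) = 102.8408
  k=2: S(2,-2) = 59.2425; S(2,-1) = 71.1996; S(2,+0) = 85.5700; S(2,+1) = 102.8408; S(2,+2) = 123.5975
  k=3: S(3,-3) = 49.2935; S(3,-2) = 59.2425; S(3,-1) = 71.1996; S(3,+0) = 85.5700; S(3,+1) = 102.8408; S(3,+2) = 123.5975; S(3,+3) = 148.5435
Terminal payoffs V(N, j) = max(S_T - K, 0):
  V(3,-3) = 0.000000; V(3,-2) = 0.000000; V(3,-1) = 0.000000; V(3,+0) = 10.720000; V(3,+1) = 27.990837; V(3,+2) = 48.747495; V(3,+3) = 73.693530
Backward induction: V(k, j) = exp(-r*dt) * [p_u * V(k+1, j+1) + p_m * V(k+1, j) + p_d * V(k+1, j-1)]
  V(2,-2) = exp(-r*dt) * [p_u*0.000000 + p_m*0.000000 + p_d*0.000000] = 0.000000
  V(2,-1) = exp(-r*dt) * [p_u*10.720000 + p_m*0.000000 + p_d*0.000000] = 1.768463
  V(2,+0) = exp(-r*dt) * [p_u*27.990837 + p_m*10.720000 + p_d*0.000000] = 11.726261
  V(2,+1) = exp(-r*dt) * [p_u*48.747495 + p_m*27.990837 + p_d*10.720000] = 28.388968
  V(2,+2) = exp(-r*dt) * [p_u*73.693530 + p_m*48.747495 + p_d*27.990837] = 49.145626
  V(1,-1) = exp(-r*dt) * [p_u*11.726261 + p_m*1.768463 + p_d*0.000000] = 3.107169
  V(1,+0) = exp(-r*dt) * [p_u*28.388968 + p_m*11.726261 + p_d*1.768463] = 12.753825
  V(1,+1) = exp(-r*dt) * [p_u*49.145626 + p_m*28.388968 + p_d*11.726261] = 28.886291
  V(0,+0) = exp(-r*dt) * [p_u*28.886291 + p_m*12.753825 + p_d*3.107169] = 13.740283


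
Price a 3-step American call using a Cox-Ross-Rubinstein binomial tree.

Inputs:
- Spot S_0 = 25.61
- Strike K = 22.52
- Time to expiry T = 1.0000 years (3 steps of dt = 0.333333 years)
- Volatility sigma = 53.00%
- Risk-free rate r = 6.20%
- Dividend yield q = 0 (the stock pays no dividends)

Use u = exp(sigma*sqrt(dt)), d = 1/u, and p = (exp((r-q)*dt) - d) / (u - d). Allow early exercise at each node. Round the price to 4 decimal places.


Answer: Price = V(0,0) = 7.6762

Derivation:
dt = T/N = 0.333333
u = exp(sigma*sqrt(dt)) = 1.357976; d = 1/u = 0.736390
p = (exp((r-q)*dt) - d) / (u - d) = 0.457687
Discount per step: exp(-r*dt) = 0.979545
Stock lattice S(k, i) with i counting down-moves:
  k=0: S(0,0) = 25.6100
  k=1: S(1,0) = 34.7778; S(1,1) = 18.8589
  k=2: S(2,0) = 47.2274; S(2,1) = 25.6100; S(2,2) = 13.8875
  k=3: S(3,0) = 64.1337; S(3,1) = 34.7778; S(3,2) = 18.8589; S(3,3) = 10.2266
Terminal payoffs V(N, i) = max(S_T - K, 0):
  V(3,0) = 41.613691; V(3,1) = 12.257775; V(3,2) = 0.000000; V(3,3) = 0.000000
Backward induction: V(k, i) = exp(-r*dt) * [p * V(k+1, i) + (1-p) * V(k+1, i+1)]; then take max(V_cont, immediate exercise) for American.
  V(2,0) = exp(-r*dt) * [p*41.613691 + (1-p)*12.257775] = 25.168035; exercise = 24.707398; V(2,0) = max -> 25.168035
  V(2,1) = exp(-r*dt) * [p*12.257775 + (1-p)*0.000000] = 5.495465; exercise = 3.090000; V(2,1) = max -> 5.495465
  V(2,2) = exp(-r*dt) * [p*0.000000 + (1-p)*0.000000] = 0.000000; exercise = 0.000000; V(2,2) = max -> 0.000000
  V(1,0) = exp(-r*dt) * [p*25.168035 + (1-p)*5.495465] = 14.202760; exercise = 12.257775; V(1,0) = max -> 14.202760
  V(1,1) = exp(-r*dt) * [p*5.495465 + (1-p)*0.000000] = 2.463754; exercise = 0.000000; V(1,1) = max -> 2.463754
  V(0,0) = exp(-r*dt) * [p*14.202760 + (1-p)*2.463754] = 7.676247; exercise = 3.090000; V(0,0) = max -> 7.676247


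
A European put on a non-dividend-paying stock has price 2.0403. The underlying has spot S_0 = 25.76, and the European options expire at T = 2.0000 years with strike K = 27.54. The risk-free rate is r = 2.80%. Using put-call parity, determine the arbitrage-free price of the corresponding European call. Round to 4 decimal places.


Answer: Call price = 1.7602

Derivation:
Put-call parity: C - P = S_0 * exp(-qT) - K * exp(-rT).
S_0 * exp(-qT) = 25.7600 * 1.00000000 = 25.76000000
K * exp(-rT) = 27.5400 * 0.94553914 = 26.04014780
C = P + S*exp(-qT) - K*exp(-rT)
C = 2.0403 + 25.76000000 - 26.04014780 = 1.7602


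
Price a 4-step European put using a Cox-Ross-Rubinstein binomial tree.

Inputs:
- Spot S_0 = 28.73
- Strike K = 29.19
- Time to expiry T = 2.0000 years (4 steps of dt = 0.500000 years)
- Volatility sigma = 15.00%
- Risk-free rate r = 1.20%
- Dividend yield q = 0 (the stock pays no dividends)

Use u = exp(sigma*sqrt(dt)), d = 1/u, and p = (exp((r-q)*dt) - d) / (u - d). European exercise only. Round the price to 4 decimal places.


dt = T/N = 0.500000
u = exp(sigma*sqrt(dt)) = 1.111895; d = 1/u = 0.899365
p = (exp((r-q)*dt) - d) / (u - d) = 0.501824
Discount per step: exp(-r*dt) = 0.994018
Stock lattice S(k, i) with i counting down-moves:
  k=0: S(0,0) = 28.7300
  k=1: S(1,0) = 31.9448; S(1,1) = 25.8388
  k=2: S(2,0) = 35.5192; S(2,1) = 28.7300; S(2,2) = 23.2385
  k=3: S(3,0) = 39.4937; S(3,1) = 31.9448; S(3,2) = 25.8388; S(3,3) = 20.8999
  k=4: S(4,0) = 43.9128; S(4,1) = 35.5192; S(4,2) = 28.7300; S(4,3) = 23.2385; S(4,4) = 18.7966
Terminal payoffs V(N, i) = max(K - S_T, 0):
  V(4,0) = 0.000000; V(4,1) = 0.000000; V(4,2) = 0.460000; V(4,3) = 5.951513; V(4,4) = 10.393366
Backward induction: V(k, i) = exp(-r*dt) * [p * V(k+1, i) + (1-p) * V(k+1, i+1)].
  V(3,0) = exp(-r*dt) * [p*0.000000 + (1-p)*0.000000] = 0.000000
  V(3,1) = exp(-r*dt) * [p*0.000000 + (1-p)*0.460000] = 0.227790
  V(3,2) = exp(-r*dt) * [p*0.460000 + (1-p)*5.951513] = 3.176620
  V(3,3) = exp(-r*dt) * [p*5.951513 + (1-p)*10.393366] = 8.115496
  V(2,0) = exp(-r*dt) * [p*0.000000 + (1-p)*0.227790] = 0.112801
  V(2,1) = exp(-r*dt) * [p*0.227790 + (1-p)*3.176620] = 1.686674
  V(2,2) = exp(-r*dt) * [p*3.176620 + (1-p)*8.115496] = 5.603326
  V(1,0) = exp(-r*dt) * [p*0.112801 + (1-p)*1.686674] = 0.891501
  V(1,1) = exp(-r*dt) * [p*1.686674 + (1-p)*5.603326] = 3.616093
  V(0,0) = exp(-r*dt) * [p*0.891501 + (1-p)*3.616093] = 2.235373

Answer: Price = V(0,0) = 2.2354


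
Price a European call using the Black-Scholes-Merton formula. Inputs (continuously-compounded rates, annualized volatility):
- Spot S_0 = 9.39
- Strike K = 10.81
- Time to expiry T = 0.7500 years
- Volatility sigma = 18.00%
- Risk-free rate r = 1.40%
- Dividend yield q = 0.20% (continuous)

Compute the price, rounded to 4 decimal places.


Answer: Price = 0.1727

Derivation:
d1 = (ln(S/K) + (r - q + 0.5*sigma^2) * T) / (sigma * sqrt(T)) = -0.76772407
d2 = d1 - sigma * sqrt(T) = -0.92360864
exp(-rT) = 0.98955493; exp(-qT) = 0.99850112
C = S_0 * exp(-qT) * N(d1) - K * exp(-rT) * N(d2)
N(d1) = 0.22132557; N(d2) = 0.17784506
C = 9.3900 * 0.99850112 * 0.22132557 - 10.8100 * 0.98955493 * 0.17784506 = 0.1727


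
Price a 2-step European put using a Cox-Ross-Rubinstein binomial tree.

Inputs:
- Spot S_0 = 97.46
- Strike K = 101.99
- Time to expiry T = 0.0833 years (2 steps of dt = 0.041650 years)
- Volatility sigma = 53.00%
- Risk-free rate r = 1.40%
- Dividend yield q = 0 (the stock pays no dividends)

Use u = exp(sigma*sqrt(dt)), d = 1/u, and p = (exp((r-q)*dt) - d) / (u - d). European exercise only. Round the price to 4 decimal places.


Answer: Price = V(0,0) = 8.7069

Derivation:
dt = T/N = 0.041650
u = exp(sigma*sqrt(dt)) = 1.114231; d = 1/u = 0.897480
p = (exp((r-q)*dt) - d) / (u - d) = 0.475676
Discount per step: exp(-r*dt) = 0.999417
Stock lattice S(k, i) with i counting down-moves:
  k=0: S(0,0) = 97.4600
  k=1: S(1,0) = 108.5929; S(1,1) = 87.4684
  k=2: S(2,0) = 120.9976; S(2,1) = 97.4600; S(2,2) = 78.5012
Terminal payoffs V(N, i) = max(K - S_T, 0):
  V(2,0) = 0.000000; V(2,1) = 4.530000; V(2,2) = 23.488815
Backward induction: V(k, i) = exp(-r*dt) * [p * V(k+1, i) + (1-p) * V(k+1, i+1)].
  V(1,0) = exp(-r*dt) * [p*0.000000 + (1-p)*4.530000] = 2.373802
  V(1,1) = exp(-r*dt) * [p*4.530000 + (1-p)*23.488815] = 14.462121
  V(0,0) = exp(-r*dt) * [p*2.373802 + (1-p)*14.462121] = 8.706916


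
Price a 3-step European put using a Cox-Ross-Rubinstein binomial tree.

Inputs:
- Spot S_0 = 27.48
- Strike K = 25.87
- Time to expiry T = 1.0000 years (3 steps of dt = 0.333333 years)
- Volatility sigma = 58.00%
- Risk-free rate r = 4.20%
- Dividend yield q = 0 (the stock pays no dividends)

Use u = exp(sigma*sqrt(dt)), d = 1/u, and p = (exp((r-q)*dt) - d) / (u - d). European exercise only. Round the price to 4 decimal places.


dt = T/N = 0.333333
u = exp(sigma*sqrt(dt)) = 1.397749; d = 1/u = 0.715436
p = (exp((r-q)*dt) - d) / (u - d) = 0.437721
Discount per step: exp(-r*dt) = 0.986098
Stock lattice S(k, i) with i counting down-moves:
  k=0: S(0,0) = 27.4800
  k=1: S(1,0) = 38.4101; S(1,1) = 19.6602
  k=2: S(2,0) = 53.6877; S(2,1) = 27.4800; S(2,2) = 14.0656
  k=3: S(3,0) = 75.0420; S(3,1) = 38.4101; S(3,2) = 19.6602; S(3,3) = 10.0630
Terminal payoffs V(N, i) = max(K - S_T, 0):
  V(3,0) = 0.000000; V(3,1) = 0.000000; V(3,2) = 6.209819; V(3,3) = 15.806963
Backward induction: V(k, i) = exp(-r*dt) * [p * V(k+1, i) + (1-p) * V(k+1, i+1)].
  V(2,0) = exp(-r*dt) * [p*0.000000 + (1-p)*0.000000] = 0.000000
  V(2,1) = exp(-r*dt) * [p*0.000000 + (1-p)*6.209819] = 3.443111
  V(2,2) = exp(-r*dt) * [p*6.209819 + (1-p)*15.806963] = 11.444743
  V(1,0) = exp(-r*dt) * [p*0.000000 + (1-p)*3.443111] = 1.909076
  V(1,1) = exp(-r*dt) * [p*3.443111 + (1-p)*11.444743] = 7.831847
  V(0,0) = exp(-r*dt) * [p*1.909076 + (1-p)*7.831847] = 5.166489

Answer: Price = V(0,0) = 5.1665


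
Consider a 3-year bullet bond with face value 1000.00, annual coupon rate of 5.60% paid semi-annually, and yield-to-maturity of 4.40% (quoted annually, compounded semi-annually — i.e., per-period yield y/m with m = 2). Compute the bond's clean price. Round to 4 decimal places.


Answer: Price = 1033.3829

Derivation:
Coupon per period c = face * coupon_rate / m = 28.000000
Periods per year m = 2; per-period yield y/m = 0.022000
Number of cashflows N = 6
Cashflows (t years, CF_t, discount factor 1/(1+y/m)^(m*t), PV):
  t = 0.5000: CF_t = 28.000000, DF = 0.978474, PV = 27.397260
  t = 1.0000: CF_t = 28.000000, DF = 0.957411, PV = 26.807495
  t = 1.5000: CF_t = 28.000000, DF = 0.936801, PV = 26.230426
  t = 2.0000: CF_t = 28.000000, DF = 0.916635, PV = 25.665779
  t = 2.5000: CF_t = 28.000000, DF = 0.896903, PV = 25.113287
  t = 3.0000: CF_t = 1028.000000, DF = 0.877596, PV = 902.168667
Price P = sum_t PV_t = 1033.382915


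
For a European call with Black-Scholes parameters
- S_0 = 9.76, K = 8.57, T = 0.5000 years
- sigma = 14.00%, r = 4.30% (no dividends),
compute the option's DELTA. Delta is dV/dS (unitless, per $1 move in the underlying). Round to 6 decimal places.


Answer: Delta = 0.942961

Derivation:
d1 = 1.5801277622; d2 = 1.4811328129
phi(d1) = 0.1144816872; exp(-qT) = 1.0000000000; exp(-rT) = 0.9787294775
N(d1) = 0.9429611947
Delta = exp(-qT) * N(d1) = 1.0000000000 * 0.9429611947 = 0.942961


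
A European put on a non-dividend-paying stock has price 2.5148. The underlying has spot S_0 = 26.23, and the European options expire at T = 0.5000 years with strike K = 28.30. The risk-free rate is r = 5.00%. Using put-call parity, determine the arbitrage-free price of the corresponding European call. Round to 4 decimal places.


Answer: Call price = 1.1435

Derivation:
Put-call parity: C - P = S_0 * exp(-qT) - K * exp(-rT).
S_0 * exp(-qT) = 26.2300 * 1.00000000 = 26.23000000
K * exp(-rT) = 28.3000 * 0.97530991 = 27.60127051
C = P + S*exp(-qT) - K*exp(-rT)
C = 2.5148 + 26.23000000 - 27.60127051 = 1.1435


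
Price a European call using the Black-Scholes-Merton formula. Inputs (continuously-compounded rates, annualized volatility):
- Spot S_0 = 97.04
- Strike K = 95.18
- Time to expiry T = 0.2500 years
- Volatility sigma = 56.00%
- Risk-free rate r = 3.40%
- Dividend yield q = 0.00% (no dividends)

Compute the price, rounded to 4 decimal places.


Answer: Price = 12.0412

Derivation:
d1 = (ln(S/K) + (r - q + 0.5*sigma^2) * T) / (sigma * sqrt(T)) = 0.23947653
d2 = d1 - sigma * sqrt(T) = -0.04052347
exp(-rT) = 0.99153602; exp(-qT) = 1.00000000
C = S_0 * exp(-qT) * N(d1) - K * exp(-rT) * N(d2)
N(d1) = 0.59463195; N(d2) = 0.48383790
C = 97.0400 * 1.00000000 * 0.59463195 - 95.1800 * 0.99153602 * 0.48383790 = 12.0412


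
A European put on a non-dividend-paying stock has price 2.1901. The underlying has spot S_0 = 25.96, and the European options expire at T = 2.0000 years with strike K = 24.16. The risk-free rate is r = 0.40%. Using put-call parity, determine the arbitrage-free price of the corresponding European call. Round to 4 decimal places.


Put-call parity: C - P = S_0 * exp(-qT) - K * exp(-rT).
S_0 * exp(-qT) = 25.9600 * 1.00000000 = 25.96000000
K * exp(-rT) = 24.1600 * 0.99203191 = 23.96749106
C = P + S*exp(-qT) - K*exp(-rT)
C = 2.1901 + 25.96000000 - 23.96749106 = 4.1826

Answer: Call price = 4.1826


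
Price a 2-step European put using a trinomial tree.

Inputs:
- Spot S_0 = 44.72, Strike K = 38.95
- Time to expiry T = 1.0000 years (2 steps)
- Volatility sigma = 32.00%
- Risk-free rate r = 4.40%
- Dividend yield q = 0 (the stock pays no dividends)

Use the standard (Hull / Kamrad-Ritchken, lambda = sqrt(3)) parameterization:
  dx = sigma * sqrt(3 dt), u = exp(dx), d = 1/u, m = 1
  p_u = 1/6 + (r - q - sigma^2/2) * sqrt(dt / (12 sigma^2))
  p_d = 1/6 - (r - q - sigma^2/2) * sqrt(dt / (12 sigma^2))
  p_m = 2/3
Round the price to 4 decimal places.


Answer: Price = V(0,0) = 2.4277

Derivation:
dt = T/N = 0.500000; dx = sigma*sqrt(3*dt) = 0.391918
u = exp(dx) = 1.479817; d = 1/u = 0.675759
p_u = 0.162074, p_m = 0.666667, p_d = 0.171259
Discount per step: exp(-r*dt) = 0.978240
Stock lattice S(k, j) with j the centered position index:
  k=0: S(0,+0) = 44.7200
  k=1: S(1,-1) = 30.2200; S(1,+0) = 44.7200; S(1,+1) = 66.1774
  k=2: S(2,-2) = 20.4214; S(2,-1) = 30.2200; S(2,+0) = 44.7200; S(2,+1) = 66.1774; S(2,+2) = 97.9305
Terminal payoffs V(N, j) = max(K - S_T, 0):
  V(2,-2) = 18.528585; V(2,-1) = 8.730045; V(2,+0) = 0.000000; V(2,+1) = 0.000000; V(2,+2) = 0.000000
Backward induction: V(k, j) = exp(-r*dt) * [p_u * V(k+1, j+1) + p_m * V(k+1, j) + p_d * V(k+1, j-1)]
  V(1,-1) = exp(-r*dt) * [p_u*0.000000 + p_m*8.730045 + p_d*18.528585] = 8.797535
  V(1,+0) = exp(-r*dt) * [p_u*0.000000 + p_m*0.000000 + p_d*8.730045] = 1.462570
  V(1,+1) = exp(-r*dt) * [p_u*0.000000 + p_m*0.000000 + p_d*0.000000] = 0.000000
  V(0,+0) = exp(-r*dt) * [p_u*0.000000 + p_m*1.462570 + p_d*8.797535] = 2.427706


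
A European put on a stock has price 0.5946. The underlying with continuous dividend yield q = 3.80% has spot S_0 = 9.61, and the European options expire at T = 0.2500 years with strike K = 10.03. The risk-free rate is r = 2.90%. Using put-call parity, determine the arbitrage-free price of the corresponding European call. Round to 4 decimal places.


Put-call parity: C - P = S_0 * exp(-qT) - K * exp(-rT).
S_0 * exp(-qT) = 9.6100 * 0.99054498 = 9.51913728
K * exp(-rT) = 10.0300 * 0.99277622 = 9.95754547
C = P + S*exp(-qT) - K*exp(-rT)
C = 0.5946 + 9.51913728 - 9.95754547 = 0.1562

Answer: Call price = 0.1562


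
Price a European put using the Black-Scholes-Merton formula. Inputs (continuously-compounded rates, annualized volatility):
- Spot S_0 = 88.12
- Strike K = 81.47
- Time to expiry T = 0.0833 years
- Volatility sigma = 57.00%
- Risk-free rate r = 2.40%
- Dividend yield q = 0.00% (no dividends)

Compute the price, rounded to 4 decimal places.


Answer: Price = 2.7966

Derivation:
d1 = (ln(S/K) + (r - q + 0.5*sigma^2) * T) / (sigma * sqrt(T)) = 0.57136258
d2 = d1 - sigma * sqrt(T) = 0.40685067
exp(-rT) = 0.99800280; exp(-qT) = 1.00000000
P = K * exp(-rT) * N(-d2) - S_0 * exp(-qT) * N(-d1)
N(-d1) = 0.28387694; N(-d2) = 0.34205883
P = 81.4700 * 0.99800280 * 0.34205883 - 88.1200 * 1.00000000 * 0.28387694 = 2.7966


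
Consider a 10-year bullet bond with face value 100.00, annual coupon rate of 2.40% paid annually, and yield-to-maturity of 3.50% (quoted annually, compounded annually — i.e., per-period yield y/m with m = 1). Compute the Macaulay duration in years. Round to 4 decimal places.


Answer: Macaulay duration = 8.9491 years

Derivation:
Coupon per period c = face * coupon_rate / m = 2.400000
Periods per year m = 1; per-period yield y/m = 0.035000
Number of cashflows N = 10
Cashflows (t years, CF_t, discount factor 1/(1+y/m)^(m*t), PV):
  t = 1.0000: CF_t = 2.400000, DF = 0.966184, PV = 2.318841
  t = 2.0000: CF_t = 2.400000, DF = 0.933511, PV = 2.240426
  t = 3.0000: CF_t = 2.400000, DF = 0.901943, PV = 2.164662
  t = 4.0000: CF_t = 2.400000, DF = 0.871442, PV = 2.091461
  t = 5.0000: CF_t = 2.400000, DF = 0.841973, PV = 2.020736
  t = 6.0000: CF_t = 2.400000, DF = 0.813501, PV = 1.952402
  t = 7.0000: CF_t = 2.400000, DF = 0.785991, PV = 1.886378
  t = 8.0000: CF_t = 2.400000, DF = 0.759412, PV = 1.822588
  t = 9.0000: CF_t = 2.400000, DF = 0.733731, PV = 1.760954
  t = 10.0000: CF_t = 102.400000, DF = 0.708919, PV = 72.593287
Price P = sum_t PV_t = 90.851734
Macaulay numerator sum_t t * PV_t:
  t * PV_t at t = 1.0000: 2.318841
  t * PV_t at t = 2.0000: 4.480851
  t * PV_t at t = 3.0000: 6.493987
  t * PV_t at t = 4.0000: 8.365845
  t * PV_t at t = 5.0000: 10.103678
  t * PV_t at t = 6.0000: 11.714409
  t * PV_t at t = 7.0000: 13.204648
  t * PV_t at t = 8.0000: 14.580702
  t * PV_t at t = 9.0000: 15.848589
  t * PV_t at t = 10.0000: 725.932865
Macaulay duration D = (sum_t t * PV_t) / P = 813.044416 / 90.851734 = 8.949135


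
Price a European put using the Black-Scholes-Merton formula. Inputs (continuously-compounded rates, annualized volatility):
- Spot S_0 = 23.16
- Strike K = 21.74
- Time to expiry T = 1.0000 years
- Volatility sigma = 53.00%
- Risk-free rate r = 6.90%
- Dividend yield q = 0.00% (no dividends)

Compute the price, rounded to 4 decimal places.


d1 = (ln(S/K) + (r - q + 0.5*sigma^2) * T) / (sigma * sqrt(T)) = 0.51457127
d2 = d1 - sigma * sqrt(T) = -0.01542873
exp(-rT) = 0.93332668; exp(-qT) = 1.00000000
P = K * exp(-rT) * N(-d2) - S_0 * exp(-qT) * N(-d1)
N(-d1) = 0.30342632; N(-d2) = 0.50615493
P = 21.7400 * 0.93332668 * 0.50615493 - 23.1600 * 1.00000000 * 0.30342632 = 3.2428

Answer: Price = 3.2428


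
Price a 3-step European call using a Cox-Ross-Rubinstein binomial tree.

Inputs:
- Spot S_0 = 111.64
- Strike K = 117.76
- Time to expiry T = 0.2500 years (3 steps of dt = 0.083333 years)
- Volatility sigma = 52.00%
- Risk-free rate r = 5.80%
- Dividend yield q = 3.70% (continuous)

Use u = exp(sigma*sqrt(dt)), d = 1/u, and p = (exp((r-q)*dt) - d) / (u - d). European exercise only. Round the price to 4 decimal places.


dt = T/N = 0.083333
u = exp(sigma*sqrt(dt)) = 1.161963; d = 1/u = 0.860612
p = (exp((r-q)*dt) - d) / (u - d) = 0.468355
Discount per step: exp(-r*dt) = 0.995178
Stock lattice S(k, i) with i counting down-moves:
  k=0: S(0,0) = 111.6400
  k=1: S(1,0) = 129.7216; S(1,1) = 96.0788
  k=2: S(2,0) = 150.7317; S(2,1) = 111.6400; S(2,2) = 82.6866
  k=3: S(3,0) = 175.1447; S(3,1) = 129.7216; S(3,2) = 96.0788; S(3,3) = 71.1611
Terminal payoffs V(N, i) = max(S_T - K, 0):
  V(3,0) = 57.384723; V(3,1) = 11.961582; V(3,2) = 0.000000; V(3,3) = 0.000000
Backward induction: V(k, i) = exp(-r*dt) * [p * V(k+1, i) + (1-p) * V(k+1, i+1)].
  V(2,0) = exp(-r*dt) * [p*57.384723 + (1-p)*11.961582] = 33.075477
  V(2,1) = exp(-r*dt) * [p*11.961582 + (1-p)*0.000000] = 5.575252
  V(2,2) = exp(-r*dt) * [p*0.000000 + (1-p)*0.000000] = 0.000000
  V(1,0) = exp(-r*dt) * [p*33.075477 + (1-p)*5.575252] = 18.366130
  V(1,1) = exp(-r*dt) * [p*5.575252 + (1-p)*0.000000] = 2.598606
  V(0,0) = exp(-r*dt) * [p*18.366130 + (1-p)*2.598606] = 9.935265

Answer: Price = V(0,0) = 9.9353


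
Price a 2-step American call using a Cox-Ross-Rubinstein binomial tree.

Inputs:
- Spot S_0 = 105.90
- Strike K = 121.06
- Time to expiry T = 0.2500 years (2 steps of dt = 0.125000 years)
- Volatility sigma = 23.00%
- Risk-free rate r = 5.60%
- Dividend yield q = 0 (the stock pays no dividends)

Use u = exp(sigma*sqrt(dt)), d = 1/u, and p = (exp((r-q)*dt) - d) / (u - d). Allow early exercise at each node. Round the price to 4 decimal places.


dt = T/N = 0.125000
u = exp(sigma*sqrt(dt)) = 1.084715; d = 1/u = 0.921901
p = (exp((r-q)*dt) - d) / (u - d) = 0.522827
Discount per step: exp(-r*dt) = 0.993024
Stock lattice S(k, i) with i counting down-moves:
  k=0: S(0,0) = 105.9000
  k=1: S(1,0) = 114.8713; S(1,1) = 97.6293
  k=2: S(2,0) = 124.6026; S(2,1) = 105.9000; S(2,2) = 90.0046
Terminal payoffs V(N, i) = max(S_T - K, 0):
  V(2,0) = 3.542642; V(2,1) = 0.000000; V(2,2) = 0.000000
Backward induction: V(k, i) = exp(-r*dt) * [p * V(k+1, i) + (1-p) * V(k+1, i+1)]; then take max(V_cont, immediate exercise) for American.
  V(1,0) = exp(-r*dt) * [p*3.542642 + (1-p)*0.000000] = 1.839268; exercise = 0.000000; V(1,0) = max -> 1.839268
  V(1,1) = exp(-r*dt) * [p*0.000000 + (1-p)*0.000000] = 0.000000; exercise = 0.000000; V(1,1) = max -> 0.000000
  V(0,0) = exp(-r*dt) * [p*1.839268 + (1-p)*0.000000] = 0.954910; exercise = 0.000000; V(0,0) = max -> 0.954910

Answer: Price = V(0,0) = 0.9549


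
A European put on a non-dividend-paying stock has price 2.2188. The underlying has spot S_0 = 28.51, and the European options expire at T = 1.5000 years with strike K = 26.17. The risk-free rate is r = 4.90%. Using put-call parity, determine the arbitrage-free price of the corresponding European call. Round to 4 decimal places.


Put-call parity: C - P = S_0 * exp(-qT) - K * exp(-rT).
S_0 * exp(-qT) = 28.5100 * 1.00000000 = 28.51000000
K * exp(-rT) = 26.1700 * 0.92913615 = 24.31549294
C = P + S*exp(-qT) - K*exp(-rT)
C = 2.2188 + 28.51000000 - 24.31549294 = 6.4133

Answer: Call price = 6.4133


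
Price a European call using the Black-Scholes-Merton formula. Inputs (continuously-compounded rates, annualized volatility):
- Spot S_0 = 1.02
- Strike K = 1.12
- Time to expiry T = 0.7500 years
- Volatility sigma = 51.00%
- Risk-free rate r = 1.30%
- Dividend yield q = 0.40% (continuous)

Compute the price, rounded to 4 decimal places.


d1 = (ln(S/K) + (r - q + 0.5*sigma^2) * T) / (sigma * sqrt(T)) = 0.02436518
d2 = d1 - sigma * sqrt(T) = -0.41730777
exp(-rT) = 0.99029738; exp(-qT) = 0.99700450
C = S_0 * exp(-qT) * N(d1) - K * exp(-rT) * N(d2)
N(d1) = 0.50971934; N(d2) = 0.33822665
C = 1.0200 * 0.99700450 * 0.50971934 - 1.1200 * 0.99029738 * 0.33822665 = 0.1432

Answer: Price = 0.1432


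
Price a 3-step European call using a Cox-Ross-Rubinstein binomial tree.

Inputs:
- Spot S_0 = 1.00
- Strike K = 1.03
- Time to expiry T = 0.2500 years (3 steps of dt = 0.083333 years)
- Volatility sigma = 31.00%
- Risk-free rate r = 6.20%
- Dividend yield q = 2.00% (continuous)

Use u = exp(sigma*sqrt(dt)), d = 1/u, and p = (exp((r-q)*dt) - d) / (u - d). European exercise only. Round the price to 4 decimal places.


Answer: Price = V(0,0) = 0.0570

Derivation:
dt = T/N = 0.083333
u = exp(sigma*sqrt(dt)) = 1.093616; d = 1/u = 0.914398
p = (exp((r-q)*dt) - d) / (u - d) = 0.497206
Discount per step: exp(-r*dt) = 0.994847
Stock lattice S(k, i) with i counting down-moves:
  k=0: S(0,0) = 1.0000
  k=1: S(1,0) = 1.0936; S(1,1) = 0.9144
  k=2: S(2,0) = 1.1960; S(2,1) = 1.0000; S(2,2) = 0.8361
  k=3: S(3,0) = 1.3080; S(3,1) = 1.0936; S(3,2) = 0.9144; S(3,3) = 0.7645
Terminal payoffs V(N, i) = max(S_T - K, 0):
  V(3,0) = 0.277959; V(3,1) = 0.063616; V(3,2) = 0.000000; V(3,3) = 0.000000
Backward induction: V(k, i) = exp(-r*dt) * [p * V(k+1, i) + (1-p) * V(k+1, i+1)].
  V(2,0) = exp(-r*dt) * [p*0.277959 + (1-p)*0.063616] = 0.169311
  V(2,1) = exp(-r*dt) * [p*0.063616 + (1-p)*0.000000] = 0.031467
  V(2,2) = exp(-r*dt) * [p*0.000000 + (1-p)*0.000000] = 0.000000
  V(1,0) = exp(-r*dt) * [p*0.169311 + (1-p)*0.031467] = 0.099489
  V(1,1) = exp(-r*dt) * [p*0.031467 + (1-p)*0.000000] = 0.015565
  V(0,0) = exp(-r*dt) * [p*0.099489 + (1-p)*0.015565] = 0.056997


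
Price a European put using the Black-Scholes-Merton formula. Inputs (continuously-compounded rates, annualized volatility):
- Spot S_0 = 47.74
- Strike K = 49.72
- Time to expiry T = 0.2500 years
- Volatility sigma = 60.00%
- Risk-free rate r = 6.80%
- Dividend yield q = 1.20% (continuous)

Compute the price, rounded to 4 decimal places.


d1 = (ln(S/K) + (r - q + 0.5*sigma^2) * T) / (sigma * sqrt(T)) = 0.06120785
d2 = d1 - sigma * sqrt(T) = -0.23879215
exp(-rT) = 0.98314368; exp(-qT) = 0.99700450
P = K * exp(-rT) * N(-d2) - S_0 * exp(-qT) * N(-d1)
N(-d1) = 0.47559684; N(-d2) = 0.59436662
P = 49.7200 * 0.98314368 * 0.59436662 - 47.7400 * 0.99700450 * 0.47559684 = 6.4168

Answer: Price = 6.4168


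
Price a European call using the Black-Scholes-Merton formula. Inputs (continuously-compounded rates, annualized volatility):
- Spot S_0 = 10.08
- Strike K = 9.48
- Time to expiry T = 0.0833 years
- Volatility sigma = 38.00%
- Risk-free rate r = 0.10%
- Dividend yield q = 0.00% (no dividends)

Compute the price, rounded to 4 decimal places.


Answer: Price = 0.7934

Derivation:
d1 = (ln(S/K) + (r - q + 0.5*sigma^2) * T) / (sigma * sqrt(T)) = 0.61515155
d2 = d1 - sigma * sqrt(T) = 0.50547694
exp(-rT) = 0.99991670; exp(-qT) = 1.00000000
C = S_0 * exp(-qT) * N(d1) - K * exp(-rT) * N(d2)
N(d1) = 0.73077268; N(d2) = 0.69338806
C = 10.0800 * 1.00000000 * 0.73077268 - 9.4800 * 0.99991670 * 0.69338806 = 0.7934


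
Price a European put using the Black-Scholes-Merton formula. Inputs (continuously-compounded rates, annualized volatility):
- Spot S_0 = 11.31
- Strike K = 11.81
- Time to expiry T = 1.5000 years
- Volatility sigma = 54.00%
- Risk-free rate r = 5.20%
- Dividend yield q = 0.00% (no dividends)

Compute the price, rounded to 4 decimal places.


d1 = (ln(S/K) + (r - q + 0.5*sigma^2) * T) / (sigma * sqrt(T)) = 0.38321006
d2 = d1 - sigma * sqrt(T) = -0.27815217
exp(-rT) = 0.92496443; exp(-qT) = 1.00000000
P = K * exp(-rT) * N(-d2) - S_0 * exp(-qT) * N(-d1)
N(-d1) = 0.35078201; N(-d2) = 0.60955223
P = 11.8100 * 0.92496443 * 0.60955223 - 11.3100 * 1.00000000 * 0.35078201 = 2.6913

Answer: Price = 2.6913


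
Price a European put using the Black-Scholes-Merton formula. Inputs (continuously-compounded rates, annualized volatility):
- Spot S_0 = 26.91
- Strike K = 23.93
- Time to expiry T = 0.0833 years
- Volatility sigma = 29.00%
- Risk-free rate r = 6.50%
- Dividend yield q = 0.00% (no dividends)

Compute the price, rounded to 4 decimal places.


d1 = (ln(S/K) + (r - q + 0.5*sigma^2) * T) / (sigma * sqrt(T)) = 1.50876667
d2 = d1 - sigma * sqrt(T) = 1.42506762
exp(-rT) = 0.99460013; exp(-qT) = 1.00000000
P = K * exp(-rT) * N(-d2) - S_0 * exp(-qT) * N(-d1)
N(-d1) = 0.06567921; N(-d2) = 0.07706883
P = 23.9300 * 0.99460013 * 0.07706883 - 26.9100 * 1.00000000 * 0.06567921 = 0.0669

Answer: Price = 0.0669


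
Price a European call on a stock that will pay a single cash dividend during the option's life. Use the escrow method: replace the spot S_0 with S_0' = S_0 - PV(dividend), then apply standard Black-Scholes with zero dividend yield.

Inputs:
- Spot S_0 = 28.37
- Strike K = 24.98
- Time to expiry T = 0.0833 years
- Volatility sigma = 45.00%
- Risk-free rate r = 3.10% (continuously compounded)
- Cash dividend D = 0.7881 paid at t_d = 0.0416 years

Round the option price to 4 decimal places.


PV(D) = D * exp(-r * t_d) = 0.7881 * 0.99871123 = 0.78708432
S_0' = S_0 - PV(D) = 28.3700 - 0.78708432 = 27.58291568
d1 = (ln(S_0'/K) + (r + sigma^2/2)*T) / (sigma*sqrt(T)) = 0.84800852
d2 = d1 - sigma*sqrt(T) = 0.71813069
exp(-rT) = 0.99742103
N(d1) = 0.80178339; N(d2) = 0.76366165
C = S_0' * N(d1) - K * exp(-rT) * N(d2) = 27.58291568 * 0.80178339 - 24.9800 * 0.99742103 * 0.76366165 = 3.0885

Answer: Price = 3.0885


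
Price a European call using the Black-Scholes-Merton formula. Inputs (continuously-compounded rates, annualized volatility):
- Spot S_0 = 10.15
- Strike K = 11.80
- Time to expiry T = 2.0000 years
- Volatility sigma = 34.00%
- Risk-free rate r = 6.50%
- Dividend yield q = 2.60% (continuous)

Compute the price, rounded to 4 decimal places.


d1 = (ln(S/K) + (r - q + 0.5*sigma^2) * T) / (sigma * sqrt(T)) = 0.08937450
d2 = d1 - sigma * sqrt(T) = -0.39145811
exp(-rT) = 0.87809543; exp(-qT) = 0.94932887
C = S_0 * exp(-qT) * N(d1) - K * exp(-rT) * N(d2)
N(d1) = 0.53560786; N(d2) = 0.34772932
C = 10.1500 * 0.94932887 * 0.53560786 - 11.8000 * 0.87809543 * 0.34772932 = 1.5579

Answer: Price = 1.5579


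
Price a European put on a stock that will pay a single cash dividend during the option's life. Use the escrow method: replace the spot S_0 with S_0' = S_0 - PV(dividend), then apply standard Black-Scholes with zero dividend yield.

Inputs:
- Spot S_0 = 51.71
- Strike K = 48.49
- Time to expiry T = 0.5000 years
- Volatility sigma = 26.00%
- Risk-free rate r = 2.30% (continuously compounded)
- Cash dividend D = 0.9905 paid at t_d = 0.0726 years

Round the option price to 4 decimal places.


Answer: Price = 2.3887

Derivation:
PV(D) = D * exp(-r * t_d) = 0.9905 * 0.99833159 = 0.98884744
S_0' = S_0 - PV(D) = 51.7100 - 0.98884744 = 50.72115256
d1 = (ln(S_0'/K) + (r + sigma^2/2)*T) / (sigma*sqrt(T)) = 0.39916419
d2 = d1 - sigma*sqrt(T) = 0.21531642
exp(-rT) = 0.98856587
N(-d1) = 0.34488612; N(-d2) = 0.41476031
P = K * exp(-rT) * N(-d2) - S_0' * N(-d1) = 48.4900 * 0.98856587 * 0.41476031 - 50.72115256 * 0.34488612 = 2.3887


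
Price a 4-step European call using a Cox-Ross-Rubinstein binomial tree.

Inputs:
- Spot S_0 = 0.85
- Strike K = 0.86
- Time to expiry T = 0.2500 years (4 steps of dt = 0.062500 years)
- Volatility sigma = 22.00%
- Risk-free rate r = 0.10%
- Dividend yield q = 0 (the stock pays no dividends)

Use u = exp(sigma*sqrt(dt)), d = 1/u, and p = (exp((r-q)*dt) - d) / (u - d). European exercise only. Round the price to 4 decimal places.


Answer: Price = V(0,0) = 0.0322

Derivation:
dt = T/N = 0.062500
u = exp(sigma*sqrt(dt)) = 1.056541; d = 1/u = 0.946485
p = (exp((r-q)*dt) - d) / (u - d) = 0.486821
Discount per step: exp(-r*dt) = 0.999938
Stock lattice S(k, i) with i counting down-moves:
  k=0: S(0,0) = 0.8500
  k=1: S(1,0) = 0.8981; S(1,1) = 0.8045
  k=2: S(2,0) = 0.9488; S(2,1) = 0.8500; S(2,2) = 0.7615
  k=3: S(3,0) = 1.0025; S(3,1) = 0.8981; S(3,2) = 0.8045; S(3,3) = 0.7207
  k=4: S(4,0) = 1.0592; S(4,1) = 0.9488; S(4,2) = 0.8500; S(4,3) = 0.7615; S(4,4) = 0.6821
Terminal payoffs V(N, i) = max(S_T - K, 0):
  V(4,0) = 0.199165; V(4,1) = 0.088836; V(4,2) = 0.000000; V(4,3) = 0.000000; V(4,4) = 0.000000
Backward induction: V(k, i) = exp(-r*dt) * [p * V(k+1, i) + (1-p) * V(k+1, i+1)].
  V(3,0) = exp(-r*dt) * [p*0.199165 + (1-p)*0.088836] = 0.142538
  V(3,1) = exp(-r*dt) * [p*0.088836 + (1-p)*0.000000] = 0.043245
  V(3,2) = exp(-r*dt) * [p*0.000000 + (1-p)*0.000000] = 0.000000
  V(3,3) = exp(-r*dt) * [p*0.000000 + (1-p)*0.000000] = 0.000000
  V(2,0) = exp(-r*dt) * [p*0.142538 + (1-p)*0.043245] = 0.091577
  V(2,1) = exp(-r*dt) * [p*0.043245 + (1-p)*0.000000] = 0.021051
  V(2,2) = exp(-r*dt) * [p*0.000000 + (1-p)*0.000000] = 0.000000
  V(1,0) = exp(-r*dt) * [p*0.091577 + (1-p)*0.021051] = 0.055381
  V(1,1) = exp(-r*dt) * [p*0.021051 + (1-p)*0.000000] = 0.010248
  V(0,0) = exp(-r*dt) * [p*0.055381 + (1-p)*0.010248] = 0.032218


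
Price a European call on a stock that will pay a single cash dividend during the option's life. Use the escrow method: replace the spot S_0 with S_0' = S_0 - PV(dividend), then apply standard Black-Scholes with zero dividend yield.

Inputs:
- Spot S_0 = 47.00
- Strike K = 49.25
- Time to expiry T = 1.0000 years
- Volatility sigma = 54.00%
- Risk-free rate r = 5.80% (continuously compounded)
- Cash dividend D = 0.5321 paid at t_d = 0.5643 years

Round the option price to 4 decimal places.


PV(D) = D * exp(-r * t_d) = 0.5321 * 0.96780041 = 0.51496660
S_0' = S_0 - PV(D) = 47.0000 - 0.51496660 = 46.48503340
d1 = (ln(S_0'/K) + (r + sigma^2/2)*T) / (sigma*sqrt(T)) = 0.27040932
d2 = d1 - sigma*sqrt(T) = -0.26959068
exp(-rT) = 0.94364995
N(d1) = 0.60657731; N(d2) = 0.39373758
C = S_0' * N(d1) - K * exp(-rT) * N(d2) = 46.48503340 * 0.60657731 - 49.2500 * 0.94364995 * 0.39373758 = 9.8979

Answer: Price = 9.8979


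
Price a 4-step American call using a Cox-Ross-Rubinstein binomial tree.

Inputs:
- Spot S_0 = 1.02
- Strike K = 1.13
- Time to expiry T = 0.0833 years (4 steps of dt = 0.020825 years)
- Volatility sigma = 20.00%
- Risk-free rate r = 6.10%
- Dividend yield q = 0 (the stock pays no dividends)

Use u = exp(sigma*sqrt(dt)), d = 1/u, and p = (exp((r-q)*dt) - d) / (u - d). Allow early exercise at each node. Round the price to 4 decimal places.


dt = T/N = 0.020825
u = exp(sigma*sqrt(dt)) = 1.029282; d = 1/u = 0.971551
p = (exp((r-q)*dt) - d) / (u - d) = 0.514803
Discount per step: exp(-r*dt) = 0.998730
Stock lattice S(k, i) with i counting down-moves:
  k=0: S(0,0) = 1.0200
  k=1: S(1,0) = 1.0499; S(1,1) = 0.9910
  k=2: S(2,0) = 1.0806; S(2,1) = 1.0200; S(2,2) = 0.9628
  k=3: S(3,0) = 1.1123; S(3,1) = 1.0499; S(3,2) = 0.9910; S(3,3) = 0.9354
  k=4: S(4,0) = 1.1448; S(4,1) = 1.0806; S(4,2) = 1.0200; S(4,3) = 0.9628; S(4,4) = 0.9088
Terminal payoffs V(N, i) = max(S_T - K, 0):
  V(4,0) = 0.014822; V(4,1) = 0.000000; V(4,2) = 0.000000; V(4,3) = 0.000000; V(4,4) = 0.000000
Backward induction: V(k, i) = exp(-r*dt) * [p * V(k+1, i) + (1-p) * V(k+1, i+1)]; then take max(V_cont, immediate exercise) for American.
  V(3,0) = exp(-r*dt) * [p*0.014822 + (1-p)*0.000000] = 0.007621; exercise = 0.000000; V(3,0) = max -> 0.007621
  V(3,1) = exp(-r*dt) * [p*0.000000 + (1-p)*0.000000] = 0.000000; exercise = 0.000000; V(3,1) = max -> 0.000000
  V(3,2) = exp(-r*dt) * [p*0.000000 + (1-p)*0.000000] = 0.000000; exercise = 0.000000; V(3,2) = max -> 0.000000
  V(3,3) = exp(-r*dt) * [p*0.000000 + (1-p)*0.000000] = 0.000000; exercise = 0.000000; V(3,3) = max -> 0.000000
  V(2,0) = exp(-r*dt) * [p*0.007621 + (1-p)*0.000000] = 0.003918; exercise = 0.000000; V(2,0) = max -> 0.003918
  V(2,1) = exp(-r*dt) * [p*0.000000 + (1-p)*0.000000] = 0.000000; exercise = 0.000000; V(2,1) = max -> 0.000000
  V(2,2) = exp(-r*dt) * [p*0.000000 + (1-p)*0.000000] = 0.000000; exercise = 0.000000; V(2,2) = max -> 0.000000
  V(1,0) = exp(-r*dt) * [p*0.003918 + (1-p)*0.000000] = 0.002015; exercise = 0.000000; V(1,0) = max -> 0.002015
  V(1,1) = exp(-r*dt) * [p*0.000000 + (1-p)*0.000000] = 0.000000; exercise = 0.000000; V(1,1) = max -> 0.000000
  V(0,0) = exp(-r*dt) * [p*0.002015 + (1-p)*0.000000] = 0.001036; exercise = 0.000000; V(0,0) = max -> 0.001036

Answer: Price = V(0,0) = 0.0010


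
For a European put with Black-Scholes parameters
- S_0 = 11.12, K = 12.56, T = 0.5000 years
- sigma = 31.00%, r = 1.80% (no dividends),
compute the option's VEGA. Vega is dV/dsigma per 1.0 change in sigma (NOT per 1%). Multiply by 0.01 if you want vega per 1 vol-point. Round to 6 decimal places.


d1 = -0.4048613881; d2 = -0.6240644903
phi(d1) = 0.3675503713; exp(-qT) = 1.0000000000; exp(-rT) = 0.9910403788
Vega = S * exp(-qT) * phi(d1) * sqrt(T) = 11.1200 * 1.0000000000 * 0.3675503713 * 0.7071067812 = 2.890059

Answer: Vega = 2.890059


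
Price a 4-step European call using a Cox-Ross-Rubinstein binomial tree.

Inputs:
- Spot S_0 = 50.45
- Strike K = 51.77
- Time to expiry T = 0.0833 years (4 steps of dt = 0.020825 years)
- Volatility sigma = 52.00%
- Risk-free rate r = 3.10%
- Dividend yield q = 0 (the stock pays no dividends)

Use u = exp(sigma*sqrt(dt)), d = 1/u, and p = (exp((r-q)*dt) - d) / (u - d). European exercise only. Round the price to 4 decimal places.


Answer: Price = V(0,0) = 2.5152

Derivation:
dt = T/N = 0.020825
u = exp(sigma*sqrt(dt)) = 1.077928; d = 1/u = 0.927706
p = (exp((r-q)*dt) - d) / (u - d) = 0.485548
Discount per step: exp(-r*dt) = 0.999355
Stock lattice S(k, i) with i counting down-moves:
  k=0: S(0,0) = 50.4500
  k=1: S(1,0) = 54.3815; S(1,1) = 46.8028
  k=2: S(2,0) = 58.6193; S(2,1) = 50.4500; S(2,2) = 43.4192
  k=3: S(3,0) = 63.1874; S(3,1) = 54.3815; S(3,2) = 46.8028; S(3,3) = 40.2802
  k=4: S(4,0) = 68.1114; S(4,1) = 58.6193; S(4,2) = 50.4500; S(4,3) = 43.4192; S(4,4) = 37.3682
Terminal payoffs V(N, i) = max(S_T - K, 0):
  V(4,0) = 16.341416; V(4,1) = 6.849288; V(4,2) = 0.000000; V(4,3) = 0.000000; V(4,4) = 0.000000
Backward induction: V(k, i) = exp(-r*dt) * [p * V(k+1, i) + (1-p) * V(k+1, i+1)].
  V(3,0) = exp(-r*dt) * [p*16.341416 + (1-p)*6.849288] = 11.450773
  V(3,1) = exp(-r*dt) * [p*6.849288 + (1-p)*0.000000] = 3.323509
  V(3,2) = exp(-r*dt) * [p*0.000000 + (1-p)*0.000000] = 0.000000
  V(3,3) = exp(-r*dt) * [p*0.000000 + (1-p)*0.000000] = 0.000000
  V(2,0) = exp(-r*dt) * [p*11.450773 + (1-p)*3.323509] = 7.264990
  V(2,1) = exp(-r*dt) * [p*3.323509 + (1-p)*0.000000] = 1.612680
  V(2,2) = exp(-r*dt) * [p*0.000000 + (1-p)*0.000000] = 0.000000
  V(1,0) = exp(-r*dt) * [p*7.264990 + (1-p)*1.612680] = 4.354333
  V(1,1) = exp(-r*dt) * [p*1.612680 + (1-p)*0.000000] = 0.782527
  V(0,0) = exp(-r*dt) * [p*4.354333 + (1-p)*0.782527] = 2.515185
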